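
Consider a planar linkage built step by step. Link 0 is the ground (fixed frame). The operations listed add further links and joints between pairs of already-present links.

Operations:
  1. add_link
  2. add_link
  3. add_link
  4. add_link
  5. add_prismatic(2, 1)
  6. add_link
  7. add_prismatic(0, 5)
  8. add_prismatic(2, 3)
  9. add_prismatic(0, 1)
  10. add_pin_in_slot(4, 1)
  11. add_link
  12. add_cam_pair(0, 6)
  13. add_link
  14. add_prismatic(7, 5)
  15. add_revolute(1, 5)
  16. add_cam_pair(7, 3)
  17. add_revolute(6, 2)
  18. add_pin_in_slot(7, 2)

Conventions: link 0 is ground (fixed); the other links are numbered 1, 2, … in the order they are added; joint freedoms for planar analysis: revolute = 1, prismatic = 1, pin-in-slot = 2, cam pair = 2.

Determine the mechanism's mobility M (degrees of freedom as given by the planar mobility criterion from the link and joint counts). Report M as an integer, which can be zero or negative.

(L,J1,J2)=(1,0,0); link0 fixed
link1: (2,0,0)
link2: (3,0,0)
link3: (4,0,0)
link4: (5,0,0)
P 2-1 [J1]: (5,1,0)
link5: (6,1,0)
P 0-5 [J1]: (6,2,0)
P 2-3 [J1]: (6,3,0)
P 0-1 [J1]: (6,4,0)
PS 4-1 [J2]: (6,4,1)
link6: (7,4,1)
C 0-6 [J2]: (7,4,2)
link7: (8,4,2)
P 7-5 [J1]: (8,5,2)
R 1-5 [J1]: (8,6,2)
C 7-3 [J2]: (8,6,3)
R 6-2 [J1]: (8,7,3)
PS 7-2 [J2]: (8,7,4)
Grübler: 3·7 − 2·7 − 4 = 3

M = 3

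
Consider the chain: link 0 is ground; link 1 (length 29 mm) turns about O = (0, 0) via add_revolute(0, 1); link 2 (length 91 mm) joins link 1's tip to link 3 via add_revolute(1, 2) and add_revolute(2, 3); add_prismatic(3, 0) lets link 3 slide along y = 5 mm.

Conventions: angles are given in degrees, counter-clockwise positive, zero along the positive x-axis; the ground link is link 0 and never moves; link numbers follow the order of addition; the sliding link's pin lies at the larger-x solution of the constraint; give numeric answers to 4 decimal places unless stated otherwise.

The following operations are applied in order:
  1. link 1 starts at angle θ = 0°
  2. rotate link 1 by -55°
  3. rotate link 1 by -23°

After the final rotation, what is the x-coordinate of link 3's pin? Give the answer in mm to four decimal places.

geometry: r = 29 mm, L = 91 mm, e = 5 mm; θ starts at 0°
rotate link 1 by -55°: θ ← 0° -55° = -55°
rotate link 1 by -23°: θ ← -55° -23° = -78°
crank pin P = (r cos θ, r sin θ) = (6.029439, -28.366280)
h = r sin θ − e = -28.366280 − 5 = -33.366280
x = r cos θ + √(L² − h²) = 6.029439 + 84.662219 = 90.691658

90.6917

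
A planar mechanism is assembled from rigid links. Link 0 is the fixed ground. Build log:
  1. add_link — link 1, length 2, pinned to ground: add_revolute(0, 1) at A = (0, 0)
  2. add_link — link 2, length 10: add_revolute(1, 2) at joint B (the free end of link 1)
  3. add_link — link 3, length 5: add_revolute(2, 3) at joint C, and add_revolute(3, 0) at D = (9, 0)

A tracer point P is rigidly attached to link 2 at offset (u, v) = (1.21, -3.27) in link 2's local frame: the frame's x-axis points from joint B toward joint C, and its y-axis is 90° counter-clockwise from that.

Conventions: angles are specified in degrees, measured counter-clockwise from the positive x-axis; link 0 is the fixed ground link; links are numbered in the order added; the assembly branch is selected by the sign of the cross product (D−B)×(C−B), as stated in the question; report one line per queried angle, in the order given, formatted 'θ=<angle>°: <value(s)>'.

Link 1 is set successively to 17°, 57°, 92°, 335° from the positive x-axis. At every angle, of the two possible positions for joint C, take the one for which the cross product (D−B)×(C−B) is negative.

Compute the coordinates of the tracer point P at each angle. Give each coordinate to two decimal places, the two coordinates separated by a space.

A=(0,0), D=(9.00,0)
θ=17°: B = A + 2.00·(cos17°, sin17°) = (1.9126, 0.5847)
θ=17°: |BD| = 7.1115
θ=17°: circle(B,10.00) ∩ circle(D,5.00): a=8.8289, h=4.6958
θ=17°:   candidates: C₊=(11.0977,4.5387) cross=33.394; C₋=(10.3255,-4.8211) cross=-33.394
θ=17°:   branch - wants cross < 0 → take C=(10.3255,-4.8211) (cross=-33.394)
θ=17°: ex = (C−B)/|BC| = (0.8413,-0.5406); ey = (0.5406,0.8413)
θ=17°: P = B + 1.21·ex + -3.27·ey = (1.1629,-2.8204)
θ=57°: B = A + 2.00·(cos57°, sin57°) = (1.0893, 1.6773)
θ=57°: |BD| = 8.0866
θ=57°: circle(B,10.00) ∩ circle(D,5.00): a=8.6806, h=4.9646
θ=57°:   candidates: C₊=(10.6109,4.7334) cross=40.147; C₋=(8.5513,-4.9798) cross=-40.147
θ=57°:   branch - wants cross < 0 → take C=(8.5513,-4.9798) (cross=-40.147)
θ=57°: ex = (C−B)/|BC| = (0.7462,-0.6657); ey = (0.6657,0.7462)
θ=57°: P = B + 1.21·ex + -3.27·ey = (-0.1847,-1.5683)
θ=92°: B = A + 2.00·(cos92°, sin92°) = (-0.0698, 1.9988)
θ=92°: |BD| = 9.2874
θ=92°: circle(B,10.00) ∩ circle(D,5.00): a=8.6814, h=4.9631
θ=92°:   candidates: C₊=(9.4763,4.9773) cross=46.095; C₋=(7.3401,-4.7164) cross=-46.095
θ=92°:   branch - wants cross < 0 → take C=(7.3401,-4.7164) (cross=-46.095)
θ=92°: ex = (C−B)/|BC| = (0.7410,-0.6715); ey = (0.6715,0.7410)
θ=92°: P = B + 1.21·ex + -3.27·ey = (-1.3691,-1.2368)
θ=335°: B = A + 2.00·(cos335°, sin335°) = (1.8126, -0.8452)
θ=335°: |BD| = 7.2369
θ=335°: circle(B,10.00) ∩ circle(D,5.00): a=8.8002, h=4.7493
θ=335°:   candidates: C₊=(9.9979,4.8994) cross=34.370; C₋=(11.1073,-4.5342) cross=-34.370
θ=335°:   branch - wants cross < 0 → take C=(11.1073,-4.5342) (cross=-34.370)
θ=335°: ex = (C−B)/|BC| = (0.9295,-0.3689); ey = (0.3689,0.9295)
θ=335°: P = B + 1.21·ex + -3.27·ey = (1.7310,-4.3310)

θ=17°: 1.16 -2.82
θ=57°: -0.18 -1.57
θ=92°: -1.37 -1.24
θ=335°: 1.73 -4.33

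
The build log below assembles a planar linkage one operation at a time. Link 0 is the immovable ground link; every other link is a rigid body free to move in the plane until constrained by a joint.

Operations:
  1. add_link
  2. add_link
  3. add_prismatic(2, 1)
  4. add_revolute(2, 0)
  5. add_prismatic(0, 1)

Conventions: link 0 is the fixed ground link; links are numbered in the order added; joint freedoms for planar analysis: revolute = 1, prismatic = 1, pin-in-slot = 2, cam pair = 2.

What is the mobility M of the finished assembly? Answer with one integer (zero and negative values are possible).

L=1 J1=0 J2=0
add link → L=2 J1=0 J2=0
add link → L=3 J1=0 J2=0
P@2,1 dof=1 J1 → L=3 J1=1 J2=0
R@2,0 dof=1 J1 → L=3 J1=2 J2=0
P@0,1 dof=1 J1 → L=3 J1=3 J2=0
M=3(L−1)−2J1−J2=3·2−2·3−0=0

M = 0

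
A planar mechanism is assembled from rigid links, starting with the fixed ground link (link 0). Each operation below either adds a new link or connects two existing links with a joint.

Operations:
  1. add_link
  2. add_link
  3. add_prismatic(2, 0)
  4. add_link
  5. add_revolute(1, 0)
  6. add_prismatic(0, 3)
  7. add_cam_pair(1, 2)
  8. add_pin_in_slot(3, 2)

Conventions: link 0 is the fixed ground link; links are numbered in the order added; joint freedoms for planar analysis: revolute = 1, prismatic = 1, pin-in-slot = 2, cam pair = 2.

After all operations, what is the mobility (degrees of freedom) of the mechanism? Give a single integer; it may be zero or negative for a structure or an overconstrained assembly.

(L,J1,J2)=(1,0,0); link0 fixed
link1: (2,0,0)
link2: (3,0,0)
P 2-0 [J1]: (3,1,0)
link3: (4,1,0)
R 1-0 [J1]: (4,2,0)
P 0-3 [J1]: (4,3,0)
C 1-2 [J2]: (4,3,1)
PS 3-2 [J2]: (4,3,2)
Grübler: 3·3 − 2·3 − 2 = 1

M = 1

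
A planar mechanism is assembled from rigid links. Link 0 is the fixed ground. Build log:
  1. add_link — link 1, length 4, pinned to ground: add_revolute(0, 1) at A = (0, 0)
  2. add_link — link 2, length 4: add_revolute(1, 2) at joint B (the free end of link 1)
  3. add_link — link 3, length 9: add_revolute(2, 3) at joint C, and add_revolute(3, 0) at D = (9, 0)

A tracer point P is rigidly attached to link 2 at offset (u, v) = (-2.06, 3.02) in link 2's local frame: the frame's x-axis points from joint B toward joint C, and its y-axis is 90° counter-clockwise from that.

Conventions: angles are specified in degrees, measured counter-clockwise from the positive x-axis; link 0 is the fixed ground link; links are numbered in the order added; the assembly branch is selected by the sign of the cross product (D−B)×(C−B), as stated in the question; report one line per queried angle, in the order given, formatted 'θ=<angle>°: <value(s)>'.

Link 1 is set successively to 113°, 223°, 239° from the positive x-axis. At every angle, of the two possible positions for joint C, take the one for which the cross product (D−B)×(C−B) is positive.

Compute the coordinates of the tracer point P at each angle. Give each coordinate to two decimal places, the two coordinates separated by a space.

A=(0,0), D=(9.00,0)
θ=113°: B = A + 4.00·(cos113°, sin113°) = (-1.5629, 3.6820)
θ=113°: |BD| = 11.1863
θ=113°: circle(B,4.00) ∩ circle(D,9.00): a=2.6878, h=2.9624
θ=113°:   candidates: C₊=(1.9502,5.5946) cross=33.138; C₋=(-0.0000,-0.0000) cross=-33.138
θ=113°:   branch + wants cross > 0 → take C=(1.9502,5.5946) (cross=33.138)
θ=113°: ex = (C−B)/|BC| = (0.8783,0.4782); ey = (-0.4782,0.8783)
θ=113°: P = B + -2.06·ex + 3.02·ey = (-4.8162,5.3494)
θ=223°: B = A + 4.00·(cos223°, sin223°) = (-2.9254, -2.7280)
θ=223°: |BD| = 12.2335
θ=223°: circle(B,4.00) ∩ circle(D,9.00): a=3.4601, h=2.0070
θ=223°:   candidates: C₊=(0.0000,-0.0000) cross=24.552; C₋=(0.8951,-3.9128) cross=-24.552
θ=223°:   branch + wants cross > 0 → take C=(0.0000,-0.0000) (cross=24.552)
θ=223°: ex = (C−B)/|BC| = (0.7314,0.6820); ey = (-0.6820,0.7314)
θ=223°: P = B + -2.06·ex + 3.02·ey = (-6.4916,-1.9242)
θ=239°: B = A + 4.00·(cos239°, sin239°) = (-2.0602, -3.4287)
θ=239°: |BD| = 11.5794
θ=239°: circle(B,4.00) ∩ circle(D,9.00): a=2.9830, h=2.6649
θ=239°:   candidates: C₊=(0.0000,-0.0000) cross=30.858; C₋=(1.5782,-5.0908) cross=-30.858
θ=239°:   branch + wants cross > 0 → take C=(0.0000,-0.0000) (cross=30.858)
θ=239°: ex = (C−B)/|BC| = (0.5150,0.8572); ey = (-0.8572,0.5150)
θ=239°: P = B + -2.06·ex + 3.02·ey = (-5.7098,-3.6390)

θ=113°: -4.82 5.35
θ=223°: -6.49 -1.92
θ=239°: -5.71 -3.64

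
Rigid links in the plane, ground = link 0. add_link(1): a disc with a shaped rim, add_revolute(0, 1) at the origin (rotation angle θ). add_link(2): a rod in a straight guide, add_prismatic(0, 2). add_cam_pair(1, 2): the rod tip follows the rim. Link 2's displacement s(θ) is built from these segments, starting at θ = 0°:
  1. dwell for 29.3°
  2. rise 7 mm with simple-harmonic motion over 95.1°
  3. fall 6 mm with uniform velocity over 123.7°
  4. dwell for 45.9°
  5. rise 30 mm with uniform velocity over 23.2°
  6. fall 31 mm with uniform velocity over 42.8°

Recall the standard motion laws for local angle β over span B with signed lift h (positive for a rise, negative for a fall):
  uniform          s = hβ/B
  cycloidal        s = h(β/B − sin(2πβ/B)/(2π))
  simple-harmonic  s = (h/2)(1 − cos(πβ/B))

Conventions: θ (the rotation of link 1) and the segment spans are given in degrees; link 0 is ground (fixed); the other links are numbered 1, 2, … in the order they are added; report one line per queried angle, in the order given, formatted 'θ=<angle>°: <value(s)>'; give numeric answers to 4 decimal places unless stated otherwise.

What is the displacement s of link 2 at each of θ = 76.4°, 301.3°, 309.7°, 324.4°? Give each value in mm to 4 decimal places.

segment 1 (0° to 29.3°, dwell): s unchanged at 0.0000
θ = 76.4° falls in segment 2 (29.3° to 124.4°, simple-harmonic, h = 7): β = 76.4 − 29.3 = 47.1°, B = 95.1°; Δs = 7/2·(1 − cos(π·0.4953)) = 3.4480; s = 0.0000 + 3.4480 = 3.4480
segment 2 (29.3° to 124.4°, simple-harmonic, h = 7) is passed completely: s = 0.0000 + (7) = 7.0000
segment 3 (124.4° to 248.1°, uniform, h = -6) is passed completely: s = 7.0000 + (-6) = 1.0000
segment 4 (248.1° to 294°, dwell): s unchanged at 1.0000
θ = 301.3° falls in segment 5 (294° to 317.2°, uniform, h = 30): β = 301.3 − 294 = 7.3°, B = 23.2°; Δs = 30·7.3/23.2 = 9.4397; s = 1.0000 + 9.4397 = 10.4397
θ = 309.7° falls in segment 5 (294° to 317.2°, uniform, h = 30): β = 309.7 − 294 = 15.7°, B = 23.2°; Δs = 30·15.7/23.2 = 20.3017; s = 1.0000 + 20.3017 = 21.3017
segment 5 (294° to 317.2°, uniform, h = 30) is passed completely: s = 1.0000 + (30) = 31.0000
θ = 324.4° falls in segment 6 (317.2° to 360°, uniform, h = -31): β = 324.4 − 317.2 = 7.2°, B = 42.8°; Δs = -31·7.2/42.8 = -5.2150; s = 31.0000 − 5.2150 = 25.7850

θ=76.4°: 3.4480
θ=301.3°: 10.4397
θ=309.7°: 21.3017
θ=324.4°: 25.7850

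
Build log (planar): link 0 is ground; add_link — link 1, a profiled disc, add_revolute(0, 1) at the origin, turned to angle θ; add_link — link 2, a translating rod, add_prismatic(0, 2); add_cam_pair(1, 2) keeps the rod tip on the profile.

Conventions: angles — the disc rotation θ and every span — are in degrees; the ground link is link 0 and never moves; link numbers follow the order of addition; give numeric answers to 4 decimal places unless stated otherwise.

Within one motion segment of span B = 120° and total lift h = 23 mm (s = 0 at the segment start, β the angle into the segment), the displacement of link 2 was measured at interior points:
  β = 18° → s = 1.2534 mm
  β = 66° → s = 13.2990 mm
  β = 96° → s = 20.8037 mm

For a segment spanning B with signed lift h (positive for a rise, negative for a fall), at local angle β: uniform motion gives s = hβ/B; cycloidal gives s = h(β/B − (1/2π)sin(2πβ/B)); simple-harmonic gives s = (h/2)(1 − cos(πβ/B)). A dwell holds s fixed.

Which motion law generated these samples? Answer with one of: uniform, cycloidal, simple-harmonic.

candidates at β/B = r: uniform s = h·r (linear in β); cycloidal s = h·(r − sin(2πr)/(2π)); simple-harmonic s = (h/2)(1 − cos(πr))
β=18°: printed 1.2534 | uniform 3.4500, cycloidal 0.4885, simple-harmonic 1.2534
β=66°: printed 13.2990 | uniform 12.6500, cycloidal 13.7812, simple-harmonic 13.2990
β=96°: printed 20.8037 | uniform 18.4000, cycloidal 21.8814, simple-harmonic 20.8037
only one law matches every sample → simple-harmonic

simple-harmonic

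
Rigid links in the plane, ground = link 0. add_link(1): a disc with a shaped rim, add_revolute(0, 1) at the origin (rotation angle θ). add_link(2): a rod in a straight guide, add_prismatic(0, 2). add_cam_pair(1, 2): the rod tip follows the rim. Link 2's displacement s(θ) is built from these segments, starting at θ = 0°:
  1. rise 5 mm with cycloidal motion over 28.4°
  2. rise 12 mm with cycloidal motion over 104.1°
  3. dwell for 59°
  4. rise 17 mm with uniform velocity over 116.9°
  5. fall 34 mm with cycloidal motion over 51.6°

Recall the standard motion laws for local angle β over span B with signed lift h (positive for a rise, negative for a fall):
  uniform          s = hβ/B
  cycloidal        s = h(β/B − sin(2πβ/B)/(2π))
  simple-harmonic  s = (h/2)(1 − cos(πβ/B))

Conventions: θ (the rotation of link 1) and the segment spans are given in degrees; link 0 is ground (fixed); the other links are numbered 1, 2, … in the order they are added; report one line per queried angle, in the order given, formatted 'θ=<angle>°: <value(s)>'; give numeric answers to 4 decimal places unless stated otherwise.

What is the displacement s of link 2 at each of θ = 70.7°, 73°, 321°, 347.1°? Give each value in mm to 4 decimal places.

segment 1 (0° to 28.4°, cycloidal, h = 5) is passed completely: s = 0.0000 + (5) = 5.0000
θ = 70.7° falls in segment 2 (28.4° to 132.5°, cycloidal, h = 12): β = 70.7 − 28.4 = 42.3°, B = 104.1°; Δs = 12·(0.4063 − sin(2π·0.4063)/(2π)) = 3.8159; s = 5.0000 + 3.8159 = 8.8159
θ = 73° falls in segment 2 (28.4° to 132.5°, cycloidal, h = 12): β = 73 − 28.4 = 44.6°, B = 104.1°; Δs = 12·(0.4284 − sin(2π·0.4284)/(2π)) = 4.3111; s = 5.0000 + 4.3111 = 9.3111
segment 2 (28.4° to 132.5°, cycloidal, h = 12) is passed completely: s = 5.0000 + (12) = 17.0000
segment 3 (132.5° to 191.5°, dwell): s unchanged at 17.0000
segment 4 (191.5° to 308.4°, uniform, h = 17) is passed completely: s = 17.0000 + (17) = 34.0000
θ = 321° falls in segment 5 (308.4° to 360°, cycloidal, h = -34): β = 321 − 308.4 = 12.6°, B = 51.6°; Δs = -34·(0.2442 − sin(2π·0.2442)/(2π)) = -2.8947; s = 34.0000 − 2.8947 = 31.1053
θ = 347.1° falls in segment 5 (308.4° to 360°, cycloidal, h = -34): β = 347.1 − 308.4 = 38.7°, B = 51.6°; Δs = -34·(0.7500 − sin(2π·0.7500)/(2π)) = -30.9113; s = 34.0000 − 30.9113 = 3.0887

θ=70.7°: 8.8159
θ=73°: 9.3111
θ=321°: 31.1053
θ=347.1°: 3.0887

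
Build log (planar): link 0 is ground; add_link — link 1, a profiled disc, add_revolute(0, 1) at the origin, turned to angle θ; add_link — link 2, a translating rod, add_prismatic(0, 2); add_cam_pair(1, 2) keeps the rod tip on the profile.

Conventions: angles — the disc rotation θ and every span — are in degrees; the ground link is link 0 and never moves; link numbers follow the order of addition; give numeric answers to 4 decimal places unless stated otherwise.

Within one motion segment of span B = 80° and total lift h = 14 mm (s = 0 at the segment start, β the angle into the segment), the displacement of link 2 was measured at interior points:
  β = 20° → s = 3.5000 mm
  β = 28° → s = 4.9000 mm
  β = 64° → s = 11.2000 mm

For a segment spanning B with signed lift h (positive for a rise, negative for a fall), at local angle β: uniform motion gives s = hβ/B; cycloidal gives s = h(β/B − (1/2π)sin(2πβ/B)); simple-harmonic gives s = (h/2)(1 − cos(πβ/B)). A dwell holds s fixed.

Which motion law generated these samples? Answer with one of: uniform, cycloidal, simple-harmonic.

candidates at β/B = r: uniform s = h·r (linear in β); cycloidal s = h·(r − sin(2πr)/(2π)); simple-harmonic s = (h/2)(1 − cos(πr))
β=20°: printed 3.5000 | uniform 3.5000, cycloidal 1.2718, simple-harmonic 2.0503
β=28°: printed 4.9000 | uniform 4.9000, cycloidal 3.0974, simple-harmonic 3.8221
β=64°: printed 11.2000 | uniform 11.2000, cycloidal 13.3191, simple-harmonic 12.6631
only one law matches every sample → uniform

uniform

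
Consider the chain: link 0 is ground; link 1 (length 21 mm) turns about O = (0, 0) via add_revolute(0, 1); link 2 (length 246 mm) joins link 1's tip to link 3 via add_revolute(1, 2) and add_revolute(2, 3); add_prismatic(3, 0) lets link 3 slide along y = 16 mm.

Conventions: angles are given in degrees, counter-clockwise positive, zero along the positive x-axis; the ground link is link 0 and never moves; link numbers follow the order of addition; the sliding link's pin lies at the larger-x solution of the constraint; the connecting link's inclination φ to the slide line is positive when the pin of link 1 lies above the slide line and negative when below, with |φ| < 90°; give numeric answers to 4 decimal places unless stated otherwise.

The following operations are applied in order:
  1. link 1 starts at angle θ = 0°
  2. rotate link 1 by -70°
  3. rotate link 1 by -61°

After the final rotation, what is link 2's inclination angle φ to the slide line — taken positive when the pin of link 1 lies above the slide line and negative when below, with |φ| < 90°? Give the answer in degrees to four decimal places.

geometry: r = 21 mm, L = 246 mm, e = 16 mm; θ starts at 0°
rotate link 1 by -70°: θ ← 0° -70° = -70°
rotate link 1 by -61°: θ ← -70° -61° = -131°
h = r sin θ − e = -15.848901 − 16 = -31.848901
sin φ = h / L = -31.848901 / 246 = -0.12946708
φ = arcsin(-0.12946708) = -7.438798°

-7.4388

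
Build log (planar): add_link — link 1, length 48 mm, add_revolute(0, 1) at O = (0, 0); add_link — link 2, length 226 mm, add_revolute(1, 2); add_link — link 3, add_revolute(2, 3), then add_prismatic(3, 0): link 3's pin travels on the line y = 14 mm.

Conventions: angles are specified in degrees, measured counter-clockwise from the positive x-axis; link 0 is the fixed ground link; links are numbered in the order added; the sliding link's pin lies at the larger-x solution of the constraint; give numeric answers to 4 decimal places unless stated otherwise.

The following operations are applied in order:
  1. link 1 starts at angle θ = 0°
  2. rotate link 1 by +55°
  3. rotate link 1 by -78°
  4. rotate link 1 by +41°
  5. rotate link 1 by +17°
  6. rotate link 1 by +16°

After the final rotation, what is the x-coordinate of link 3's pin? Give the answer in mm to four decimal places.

geometry: r = 48 mm, L = 226 mm, e = 14 mm; θ starts at 0°
rotate link 1 by +55°: θ ← 0° +55° = 55°
rotate link 1 by -78°: θ ← 55° -78° = -23°
rotate link 1 by +41°: θ ← -23° +41° = 18°
rotate link 1 by +17°: θ ← 18° +17° = 35°
rotate link 1 by +16°: θ ← 35° +16° = 51°
crank pin P = (r cos θ, r sin θ) = (30.207379, 37.303006)
h = r sin θ − e = 37.303006 − 14 = 23.303006
x = r cos θ + √(L² − h²) = 30.207379 + 224.795396 = 255.002774

255.0028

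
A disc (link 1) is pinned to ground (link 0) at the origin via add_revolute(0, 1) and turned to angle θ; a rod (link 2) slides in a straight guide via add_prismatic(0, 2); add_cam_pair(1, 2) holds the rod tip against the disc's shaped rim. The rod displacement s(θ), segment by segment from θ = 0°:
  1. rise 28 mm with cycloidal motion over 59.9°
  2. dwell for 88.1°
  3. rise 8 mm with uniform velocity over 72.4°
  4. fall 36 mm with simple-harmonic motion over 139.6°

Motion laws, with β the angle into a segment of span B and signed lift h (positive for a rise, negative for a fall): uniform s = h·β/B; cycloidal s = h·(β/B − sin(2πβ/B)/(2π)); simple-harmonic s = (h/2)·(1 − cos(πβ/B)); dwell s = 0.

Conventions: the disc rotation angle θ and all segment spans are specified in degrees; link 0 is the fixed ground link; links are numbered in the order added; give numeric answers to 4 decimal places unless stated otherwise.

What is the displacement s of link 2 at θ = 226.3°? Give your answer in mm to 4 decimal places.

segment 1 (0° to 59.9°, cycloidal, h = 28) is passed completely: s = 0.0000 + (28) = 28.0000
segment 2 (59.9° to 148°, dwell): s unchanged at 28.0000
segment 3 (148° to 220.4°, uniform, h = 8) is passed completely: s = 28.0000 + (8) = 36.0000
θ = 226.3° falls in segment 4 (220.4° to 360°, simple-harmonic, h = -36): β = 226.3 − 220.4 = 5.9°, B = 139.6°; Δs = -36/2·(1 − cos(π·0.0423)) = -0.1584; s = 36.0000 − 0.1584 = 35.8416

35.8416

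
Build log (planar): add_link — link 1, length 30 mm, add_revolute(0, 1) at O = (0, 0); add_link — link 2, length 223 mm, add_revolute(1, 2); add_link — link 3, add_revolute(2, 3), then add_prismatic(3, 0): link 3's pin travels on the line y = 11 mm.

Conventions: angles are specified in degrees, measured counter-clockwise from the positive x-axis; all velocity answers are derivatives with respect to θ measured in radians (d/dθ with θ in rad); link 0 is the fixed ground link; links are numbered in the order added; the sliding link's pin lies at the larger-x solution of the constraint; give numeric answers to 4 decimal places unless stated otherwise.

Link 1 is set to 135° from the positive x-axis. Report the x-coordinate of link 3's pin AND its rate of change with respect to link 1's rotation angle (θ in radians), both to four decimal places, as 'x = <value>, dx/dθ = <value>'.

geometry: r = 30 mm, L = 223 mm, e = 11 mm
crank pin P = (r cos θ, r sin θ) = (-21.213203, 21.213203)
h = r sin θ − e = 21.213203 − 11 = 10.213203
x = r cos θ + √(L² − h²) = -21.213203 + 222.765999 = 201.552796
dx/dθ = −r sin θ − h·r cos θ/√(L² − h²) (θ in radians; h = 10.213203) = -20.240637

x = 201.5528, dx/dθ = -20.2406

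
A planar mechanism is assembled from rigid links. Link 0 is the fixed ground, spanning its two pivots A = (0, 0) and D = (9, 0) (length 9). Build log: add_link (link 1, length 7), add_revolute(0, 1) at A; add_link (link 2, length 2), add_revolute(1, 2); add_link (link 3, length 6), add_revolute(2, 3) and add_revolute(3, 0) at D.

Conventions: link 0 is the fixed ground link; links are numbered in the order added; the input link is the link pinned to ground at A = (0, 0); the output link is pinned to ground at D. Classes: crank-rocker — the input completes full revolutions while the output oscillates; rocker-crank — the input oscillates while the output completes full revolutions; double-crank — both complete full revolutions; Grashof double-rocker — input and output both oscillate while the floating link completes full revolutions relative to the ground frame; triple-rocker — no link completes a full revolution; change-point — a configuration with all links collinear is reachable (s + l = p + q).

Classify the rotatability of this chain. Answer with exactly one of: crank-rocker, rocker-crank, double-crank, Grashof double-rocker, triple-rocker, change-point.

lengths: ground=9, input=7, coupler=2, output=6
sorted: s=2 (shortest), l=9 (longest), p+q=13
s + l = 11 vs p + q = 13
s + l < p + q (Grashof) with shortest = coupler link → Grashof double-rocker

Grashof double-rocker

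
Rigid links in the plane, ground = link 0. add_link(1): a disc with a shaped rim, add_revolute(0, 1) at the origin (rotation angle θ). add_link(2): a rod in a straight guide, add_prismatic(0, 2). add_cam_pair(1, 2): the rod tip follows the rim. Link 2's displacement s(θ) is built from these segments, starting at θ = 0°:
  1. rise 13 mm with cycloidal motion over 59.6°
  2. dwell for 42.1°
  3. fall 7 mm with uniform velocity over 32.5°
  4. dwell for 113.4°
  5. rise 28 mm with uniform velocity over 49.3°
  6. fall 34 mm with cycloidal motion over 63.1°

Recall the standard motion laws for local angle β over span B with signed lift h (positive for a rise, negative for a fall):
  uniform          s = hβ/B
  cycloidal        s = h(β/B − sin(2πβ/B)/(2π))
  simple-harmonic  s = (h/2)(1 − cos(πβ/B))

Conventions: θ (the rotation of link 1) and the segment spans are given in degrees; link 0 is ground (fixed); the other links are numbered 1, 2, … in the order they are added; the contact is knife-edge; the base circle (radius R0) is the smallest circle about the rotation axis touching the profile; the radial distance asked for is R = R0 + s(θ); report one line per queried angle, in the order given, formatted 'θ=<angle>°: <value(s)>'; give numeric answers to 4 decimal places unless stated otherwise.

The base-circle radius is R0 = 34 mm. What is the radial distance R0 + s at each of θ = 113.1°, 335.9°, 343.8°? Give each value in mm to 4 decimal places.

segment 1 (0° to 59.6°, cycloidal, h = 13) is passed completely: s = 0.0000 + (13) = 13.0000
segment 2 (59.6° to 101.7°, dwell): s unchanged at 13.0000
θ = 113.1° falls in segment 3 (101.7° to 134.2°, uniform, h = -7): β = 113.1 − 101.7 = 11.4°, B = 32.5°; Δs = -7·11.4/32.5 = -2.4554; s = 13.0000 − 2.4554 = 10.5446
segment 3 (101.7° to 134.2°, uniform, h = -7) is passed completely: s = 13.0000 + (-7) = 6.0000
segment 4 (134.2° to 247.6°, dwell): s unchanged at 6.0000
segment 5 (247.6° to 296.9°, uniform, h = 28) is passed completely: s = 6.0000 + (28) = 34.0000
θ = 335.9° falls in segment 6 (296.9° to 360°, cycloidal, h = -34): β = 335.9 − 296.9 = 39°, B = 63.1°; Δs = -34·(0.6181 − sin(2π·0.6181)/(2π)) = -24.6703; s = 34.0000 − 24.6703 = 9.3297
θ = 343.8° falls in segment 6 (296.9° to 360°, cycloidal, h = -34): β = 343.8 − 296.9 = 46.9°, B = 63.1°; Δs = -34·(0.7433 − sin(2π·0.7433)/(2π)) = -30.6774; s = 34.0000 − 30.6774 = 3.3226
θ=113.1°: R = R0 + s = 34 + 10.5446 = 44.5446
θ=335.9°: R = R0 + s = 34 + 9.3297 = 43.3297
θ=343.8°: R = R0 + s = 34 + 3.3226 = 37.3226

θ=113.1°: 44.5446
θ=335.9°: 43.3297
θ=343.8°: 37.3226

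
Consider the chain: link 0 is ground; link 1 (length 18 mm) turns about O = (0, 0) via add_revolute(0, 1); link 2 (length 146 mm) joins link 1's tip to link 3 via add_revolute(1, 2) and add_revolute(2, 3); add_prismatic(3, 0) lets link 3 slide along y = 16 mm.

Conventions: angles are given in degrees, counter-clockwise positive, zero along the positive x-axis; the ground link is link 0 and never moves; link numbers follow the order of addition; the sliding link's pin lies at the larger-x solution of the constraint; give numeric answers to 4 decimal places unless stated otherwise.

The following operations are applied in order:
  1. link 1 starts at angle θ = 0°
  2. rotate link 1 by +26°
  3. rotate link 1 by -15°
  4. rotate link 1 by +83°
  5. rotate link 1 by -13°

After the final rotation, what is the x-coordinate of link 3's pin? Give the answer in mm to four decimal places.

geometry: r = 18 mm, L = 146 mm, e = 16 mm; θ starts at 0°
rotate link 1 by +26°: θ ← 0° +26° = 26°
rotate link 1 by -15°: θ ← 26° -15° = 11°
rotate link 1 by +83°: θ ← 11° +83° = 94°
rotate link 1 by -13°: θ ← 94° -13° = 81°
crank pin P = (r cos θ, r sin θ) = (2.815820, 17.778390)
h = r sin θ − e = 17.778390 − 16 = 1.778390
x = r cos θ + √(L² − h²) = 2.815820 + 145.989169 = 148.804989

148.8050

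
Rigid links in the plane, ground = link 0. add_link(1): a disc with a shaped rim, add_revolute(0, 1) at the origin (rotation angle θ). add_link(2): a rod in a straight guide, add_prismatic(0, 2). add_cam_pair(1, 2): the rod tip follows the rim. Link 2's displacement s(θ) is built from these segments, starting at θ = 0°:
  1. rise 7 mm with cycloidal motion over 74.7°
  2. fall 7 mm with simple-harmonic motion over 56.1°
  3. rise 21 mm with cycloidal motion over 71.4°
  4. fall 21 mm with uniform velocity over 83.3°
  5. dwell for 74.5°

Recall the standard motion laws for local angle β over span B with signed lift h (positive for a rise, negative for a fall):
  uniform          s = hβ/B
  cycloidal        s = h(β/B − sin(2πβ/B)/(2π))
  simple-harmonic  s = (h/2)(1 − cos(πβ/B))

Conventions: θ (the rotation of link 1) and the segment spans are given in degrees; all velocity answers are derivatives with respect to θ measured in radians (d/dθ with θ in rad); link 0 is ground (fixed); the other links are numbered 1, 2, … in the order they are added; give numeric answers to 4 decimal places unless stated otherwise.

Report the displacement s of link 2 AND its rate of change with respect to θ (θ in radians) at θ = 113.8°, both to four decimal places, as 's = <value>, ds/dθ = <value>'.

segment 1 (0° to 74.7°, cycloidal, h = 7) is passed completely: s = 0.0000 + (7) = 7.0000
θ = 113.8° falls in segment 2 (74.7° to 130.8°, simple-harmonic, h = -7): β = 113.8 − 74.7 = 39.1°, B = 56.1°; Δs = -7/2·(1 − cos(π·0.6970)) = -5.5302; s = 7.0000 − 5.5302 = 1.4698
velocity in seg [74.7°–130.8°] (simple-harmonic), θ in radians: β = 39.1° = 0.6824 rad, B = 56.1° = 0.9791 rad; ds/dθ = (πh/(2B)) sin(πβ/B) = (π·(-7)/(2·0.9791)) sin(π·0.6970) = -9.147644 mm/rad

s = 1.4698, ds/dθ = -9.1476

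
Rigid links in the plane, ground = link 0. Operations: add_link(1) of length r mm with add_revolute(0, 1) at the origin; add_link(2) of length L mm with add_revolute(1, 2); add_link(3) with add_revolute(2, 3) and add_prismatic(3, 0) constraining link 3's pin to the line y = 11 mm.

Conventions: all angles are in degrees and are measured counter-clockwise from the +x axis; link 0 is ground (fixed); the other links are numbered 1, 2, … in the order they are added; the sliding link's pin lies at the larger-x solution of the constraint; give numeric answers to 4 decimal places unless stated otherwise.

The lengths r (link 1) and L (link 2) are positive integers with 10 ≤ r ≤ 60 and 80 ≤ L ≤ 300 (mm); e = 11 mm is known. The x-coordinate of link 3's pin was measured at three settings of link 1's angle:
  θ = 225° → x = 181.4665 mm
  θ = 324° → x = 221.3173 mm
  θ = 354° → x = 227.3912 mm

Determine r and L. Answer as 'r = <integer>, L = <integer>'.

constraint per measurement: (x − r cos θ)² + (r sin θ − e)² = L²
subtracting the θ₁ and θ₂ equations cancels the r² and L² terms:
r = (x₁² − x₂²) / (2[(x₁cos θ₁ + e sin θ₁) − (x₂cos θ₂ + e sin θ₂)]) = 26.0000 → r = 26
L² = (x₁ − r cos θ₁)² + (r sin θ₁ − e)² = 40803.9977 → L = 202.0000 → L = 202
check at θ₃=354°: x = 227.3912 (printed 227.3912) ✓

r = 26, L = 202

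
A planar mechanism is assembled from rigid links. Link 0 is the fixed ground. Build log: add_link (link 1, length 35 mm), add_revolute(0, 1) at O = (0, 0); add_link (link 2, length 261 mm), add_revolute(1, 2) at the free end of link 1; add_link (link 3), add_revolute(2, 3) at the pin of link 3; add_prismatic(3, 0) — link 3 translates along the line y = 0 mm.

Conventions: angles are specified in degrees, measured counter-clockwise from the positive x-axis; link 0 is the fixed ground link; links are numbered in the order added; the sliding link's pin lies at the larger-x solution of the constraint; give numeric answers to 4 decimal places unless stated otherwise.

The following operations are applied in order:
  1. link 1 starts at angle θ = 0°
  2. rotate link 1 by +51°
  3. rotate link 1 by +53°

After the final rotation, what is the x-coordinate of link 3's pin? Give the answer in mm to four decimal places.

geometry: r = 35 mm, L = 261 mm, e = 0 mm; θ starts at 0°
rotate link 1 by +51°: θ ← 0° +51° = 51°
rotate link 1 by +53°: θ ← 51° +53° = 104°
crank pin P = (r cos θ, r sin θ) = (-8.467266, 33.960350)
h = r sin θ − e = 33.960350 − 0 = 33.960350
x = r cos θ + √(L² − h²) = -8.467266 + 258.781171 = 250.313905

250.3139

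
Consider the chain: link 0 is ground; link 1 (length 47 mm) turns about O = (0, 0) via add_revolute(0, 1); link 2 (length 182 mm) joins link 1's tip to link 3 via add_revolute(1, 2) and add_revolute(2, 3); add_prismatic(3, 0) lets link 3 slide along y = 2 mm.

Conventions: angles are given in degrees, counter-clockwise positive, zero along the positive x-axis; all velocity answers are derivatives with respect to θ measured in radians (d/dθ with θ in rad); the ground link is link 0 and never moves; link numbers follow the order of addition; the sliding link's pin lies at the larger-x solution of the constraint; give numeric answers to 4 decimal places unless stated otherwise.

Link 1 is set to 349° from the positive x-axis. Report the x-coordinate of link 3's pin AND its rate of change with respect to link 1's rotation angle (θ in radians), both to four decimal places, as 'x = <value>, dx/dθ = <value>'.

geometry: r = 47 mm, L = 182 mm, e = 2 mm
crank pin P = (r cos θ, r sin θ) = (46.136478, -8.968023)
h = r sin θ − e = -8.968023 − 2 = -10.968023
x = r cos θ + √(L² − h²) = 46.136478 + 181.669212 = 227.805689
dx/dθ = −r sin θ − h·r cos θ/√(L² − h²) (θ in radians; h = -10.968023) = 11.753448

x = 227.8057, dx/dθ = 11.7534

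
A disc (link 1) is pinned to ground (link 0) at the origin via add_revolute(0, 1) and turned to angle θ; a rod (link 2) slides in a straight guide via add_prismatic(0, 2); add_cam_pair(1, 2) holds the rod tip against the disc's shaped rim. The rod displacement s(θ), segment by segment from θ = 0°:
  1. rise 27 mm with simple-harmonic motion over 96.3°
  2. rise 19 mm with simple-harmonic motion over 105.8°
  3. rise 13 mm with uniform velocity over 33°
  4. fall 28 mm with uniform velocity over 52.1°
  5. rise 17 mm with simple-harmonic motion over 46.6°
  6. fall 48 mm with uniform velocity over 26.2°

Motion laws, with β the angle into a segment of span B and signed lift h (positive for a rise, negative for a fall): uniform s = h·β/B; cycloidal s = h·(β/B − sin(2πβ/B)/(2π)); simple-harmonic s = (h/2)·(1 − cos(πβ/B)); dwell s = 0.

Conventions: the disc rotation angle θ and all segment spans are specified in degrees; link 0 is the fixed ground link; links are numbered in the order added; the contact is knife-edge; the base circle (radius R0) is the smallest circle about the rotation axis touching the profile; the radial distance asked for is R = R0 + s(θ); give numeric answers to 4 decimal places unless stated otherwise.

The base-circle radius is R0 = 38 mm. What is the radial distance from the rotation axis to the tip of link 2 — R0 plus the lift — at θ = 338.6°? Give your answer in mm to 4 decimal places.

segment 1 (0° to 96.3°, simple-harmonic, h = 27) is passed completely: s = 0.0000 + (27) = 27.0000
segment 2 (96.3° to 202.1°, simple-harmonic, h = 19) is passed completely: s = 27.0000 + (19) = 46.0000
segment 3 (202.1° to 235.1°, uniform, h = 13) is passed completely: s = 46.0000 + (13) = 59.0000
segment 4 (235.1° to 287.2°, uniform, h = -28) is passed completely: s = 59.0000 + (-28) = 31.0000
segment 5 (287.2° to 333.8°, simple-harmonic, h = 17) is passed completely: s = 31.0000 + (17) = 48.0000
θ = 338.6° falls in segment 6 (333.8° to 360°, uniform, h = -48): β = 338.6 − 333.8 = 4.8°, B = 26.2°; Δs = -48·4.8/26.2 = -8.7939; s = 48.0000 − 8.7939 = 39.2061
R = R0 + s = 38 + 39.2061 = 77.2061

77.2061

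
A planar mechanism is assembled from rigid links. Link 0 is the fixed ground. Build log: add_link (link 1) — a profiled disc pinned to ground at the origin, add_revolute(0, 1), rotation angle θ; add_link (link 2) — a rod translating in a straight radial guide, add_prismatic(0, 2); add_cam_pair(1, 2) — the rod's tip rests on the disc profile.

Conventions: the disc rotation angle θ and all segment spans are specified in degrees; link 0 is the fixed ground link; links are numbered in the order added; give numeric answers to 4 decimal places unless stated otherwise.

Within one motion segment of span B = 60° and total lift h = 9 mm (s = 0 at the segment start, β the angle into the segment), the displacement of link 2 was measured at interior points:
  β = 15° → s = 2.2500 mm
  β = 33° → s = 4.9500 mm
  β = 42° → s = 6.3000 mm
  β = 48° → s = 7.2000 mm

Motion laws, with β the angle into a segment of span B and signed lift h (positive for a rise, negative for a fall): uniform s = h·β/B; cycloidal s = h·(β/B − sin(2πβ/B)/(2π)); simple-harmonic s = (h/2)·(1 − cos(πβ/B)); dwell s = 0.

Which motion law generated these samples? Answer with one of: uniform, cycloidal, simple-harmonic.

candidates at β/B = r: uniform s = h·r (linear in β); cycloidal s = h·(r − sin(2πr)/(2π)); simple-harmonic s = (h/2)(1 − cos(πr))
β=15°: printed 2.2500 | uniform 2.2500, cycloidal 0.8176, simple-harmonic 1.3180
β=33°: printed 4.9500 | uniform 4.9500, cycloidal 5.3926, simple-harmonic 5.2040
β=42°: printed 6.3000 | uniform 6.3000, cycloidal 7.6623, simple-harmonic 7.1450
β=48°: printed 7.2000 | uniform 7.2000, cycloidal 8.5623, simple-harmonic 8.1406
only one law matches every sample → uniform

uniform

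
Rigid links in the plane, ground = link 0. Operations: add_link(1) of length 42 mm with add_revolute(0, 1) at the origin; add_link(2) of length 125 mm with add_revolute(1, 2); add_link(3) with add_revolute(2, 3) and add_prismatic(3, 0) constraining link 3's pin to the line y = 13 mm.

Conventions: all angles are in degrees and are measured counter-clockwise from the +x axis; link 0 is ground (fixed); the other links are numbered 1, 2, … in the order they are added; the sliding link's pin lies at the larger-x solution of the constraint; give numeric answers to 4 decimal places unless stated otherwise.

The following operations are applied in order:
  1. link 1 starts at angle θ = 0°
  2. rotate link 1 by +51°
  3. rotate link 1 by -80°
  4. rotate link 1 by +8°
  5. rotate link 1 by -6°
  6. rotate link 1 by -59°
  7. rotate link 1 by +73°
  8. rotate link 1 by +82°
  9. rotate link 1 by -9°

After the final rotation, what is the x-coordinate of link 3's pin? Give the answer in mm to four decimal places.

geometry: r = 42 mm, L = 125 mm, e = 13 mm; θ starts at 0°
rotate link 1 by +51°: θ ← 0° +51° = 51°
rotate link 1 by -80°: θ ← 51° -80° = -29°
rotate link 1 by +8°: θ ← -29° +8° = -21°
rotate link 1 by -6°: θ ← -21° -6° = -27°
rotate link 1 by -59°: θ ← -27° -59° = -86°
rotate link 1 by +73°: θ ← -86° +73° = -13°
rotate link 1 by +82°: θ ← -13° +82° = 69°
rotate link 1 by -9°: θ ← 69° -9° = 60°
crank pin P = (r cos θ, r sin θ) = (21.000000, 36.373067)
h = r sin θ − e = 36.373067 − 13 = 23.373067
x = r cos θ + √(L² − h²) = 21.000000 + 122.795357 = 143.795357

143.7954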